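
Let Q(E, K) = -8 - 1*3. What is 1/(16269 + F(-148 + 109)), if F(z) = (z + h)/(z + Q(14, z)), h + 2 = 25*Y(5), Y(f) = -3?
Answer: 25/406783 ≈ 6.1458e-5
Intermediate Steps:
Q(E, K) = -11 (Q(E, K) = -8 - 3 = -11)
h = -77 (h = -2 + 25*(-3) = -2 - 75 = -77)
F(z) = (-77 + z)/(-11 + z) (F(z) = (z - 77)/(z - 11) = (-77 + z)/(-11 + z))
1/(16269 + F(-148 + 109)) = 1/(16269 + (-77 + (-148 + 109))/(-11 + (-148 + 109))) = 1/(16269 + (-77 - 39)/(-11 - 39)) = 1/(16269 - 116/(-50)) = 1/(16269 - 1/50*(-116)) = 1/(16269 + 58/25) = 1/(406783/25) = 25/406783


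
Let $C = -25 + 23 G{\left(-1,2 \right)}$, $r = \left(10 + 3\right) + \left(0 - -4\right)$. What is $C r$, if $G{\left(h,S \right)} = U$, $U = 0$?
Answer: $-425$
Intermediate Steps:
$G{\left(h,S \right)} = 0$
$r = 17$ ($r = 13 + \left(0 + 4\right) = 13 + 4 = 17$)
$C = -25$ ($C = -25 + 23 \cdot 0 = -25 + 0 = -25$)
$C r = \left(-25\right) 17 = -425$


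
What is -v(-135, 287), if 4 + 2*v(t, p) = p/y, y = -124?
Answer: 783/248 ≈ 3.1573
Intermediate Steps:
v(t, p) = -2 - p/248 (v(t, p) = -2 + (p/(-124))/2 = -2 + (p*(-1/124))/2 = -2 + (-p/124)/2 = -2 - p/248)
-v(-135, 287) = -(-2 - 1/248*287) = -(-2 - 287/248) = -1*(-783/248) = 783/248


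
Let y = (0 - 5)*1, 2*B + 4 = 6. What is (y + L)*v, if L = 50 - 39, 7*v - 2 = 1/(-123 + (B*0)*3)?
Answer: 70/41 ≈ 1.7073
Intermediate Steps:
B = 1 (B = -2 + (½)*6 = -2 + 3 = 1)
v = 35/123 (v = 2/7 + 1/(7*(-123 + (1*0)*3)) = 2/7 + 1/(7*(-123 + 0*3)) = 2/7 + 1/(7*(-123 + 0)) = 2/7 + (⅐)/(-123) = 2/7 + (⅐)*(-1/123) = 2/7 - 1/861 = 35/123 ≈ 0.28455)
L = 11
y = -5 (y = -5*1 = -5)
(y + L)*v = (-5 + 11)*(35/123) = 6*(35/123) = 70/41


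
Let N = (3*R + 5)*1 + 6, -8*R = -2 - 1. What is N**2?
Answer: 9409/64 ≈ 147.02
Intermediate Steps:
R = 3/8 (R = -(-2 - 1)/8 = -1/8*(-3) = 3/8 ≈ 0.37500)
N = 97/8 (N = (3*(3/8) + 5)*1 + 6 = (9/8 + 5)*1 + 6 = (49/8)*1 + 6 = 49/8 + 6 = 97/8 ≈ 12.125)
N**2 = (97/8)**2 = 9409/64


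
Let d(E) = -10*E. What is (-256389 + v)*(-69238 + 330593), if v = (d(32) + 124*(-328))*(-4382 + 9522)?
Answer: -55134214329495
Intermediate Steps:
v = -210698880 (v = (-10*32 + 124*(-328))*(-4382 + 9522) = (-320 - 40672)*5140 = -40992*5140 = -210698880)
(-256389 + v)*(-69238 + 330593) = (-256389 - 210698880)*(-69238 + 330593) = -210955269*261355 = -55134214329495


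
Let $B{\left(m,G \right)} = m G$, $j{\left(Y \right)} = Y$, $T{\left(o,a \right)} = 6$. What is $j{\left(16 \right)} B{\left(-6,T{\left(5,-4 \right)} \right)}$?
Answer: $-576$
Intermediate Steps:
$B{\left(m,G \right)} = G m$
$j{\left(16 \right)} B{\left(-6,T{\left(5,-4 \right)} \right)} = 16 \cdot 6 \left(-6\right) = 16 \left(-36\right) = -576$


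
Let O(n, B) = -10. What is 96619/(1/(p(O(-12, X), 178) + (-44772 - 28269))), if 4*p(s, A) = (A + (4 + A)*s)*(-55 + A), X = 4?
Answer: -23871173235/2 ≈ -1.1936e+10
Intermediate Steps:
p(s, A) = (-55 + A)*(A + s*(4 + A))/4 (p(s, A) = ((A + (4 + A)*s)*(-55 + A))/4 = ((A + s*(4 + A))*(-55 + A))/4 = ((-55 + A)*(A + s*(4 + A)))/4 = (-55 + A)*(A + s*(4 + A))/4)
96619/(1/(p(O(-12, X), 178) + (-44772 - 28269))) = 96619/(1/((-55*(-10) - 55/4*178 + (¼)*178² - 51/4*178*(-10) + (¼)*(-10)*178²) + (-44772 - 28269))) = 96619/(1/((550 - 4895/2 + (¼)*31684 + 22695 + (¼)*(-10)*31684) - 73041)) = 96619/(1/((550 - 4895/2 + 7921 + 22695 - 79210) - 73041)) = 96619/(1/(-100983/2 - 73041)) = 96619/(1/(-247065/2)) = 96619/(-2/247065) = 96619*(-247065/2) = -23871173235/2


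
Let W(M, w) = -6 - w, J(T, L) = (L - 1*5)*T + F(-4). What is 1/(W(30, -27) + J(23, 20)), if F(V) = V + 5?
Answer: 1/367 ≈ 0.0027248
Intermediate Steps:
F(V) = 5 + V
J(T, L) = 1 + T*(-5 + L) (J(T, L) = (L - 1*5)*T + (5 - 4) = (L - 5)*T + 1 = (-5 + L)*T + 1 = T*(-5 + L) + 1 = 1 + T*(-5 + L))
1/(W(30, -27) + J(23, 20)) = 1/((-6 - 1*(-27)) + (1 - 5*23 + 20*23)) = 1/((-6 + 27) + (1 - 115 + 460)) = 1/(21 + 346) = 1/367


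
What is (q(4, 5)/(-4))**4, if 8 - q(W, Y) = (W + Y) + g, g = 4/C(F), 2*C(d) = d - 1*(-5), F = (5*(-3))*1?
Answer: 1/160000 ≈ 6.2500e-6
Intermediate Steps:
F = -15 (F = -15*1 = -15)
C(d) = 5/2 + d/2 (C(d) = (d - 1*(-5))/2 = (d + 5)/2 = (5 + d)/2 = 5/2 + d/2)
g = -4/5 (g = 4/(5/2 + (1/2)*(-15)) = 4/(5/2 - 15/2) = 4/(-5) = 4*(-1/5) = -4/5 ≈ -0.80000)
q(W, Y) = 44/5 - W - Y (q(W, Y) = 8 - ((W + Y) - 4/5) = 8 - (-4/5 + W + Y) = 8 + (4/5 - W - Y) = 44/5 - W - Y)
(q(4, 5)/(-4))**4 = ((44/5 - 1*4 - 1*5)/(-4))**4 = (-(44/5 - 4 - 5)/4)**4 = (-1/4*(-1/5))**4 = (1/20)**4 = 1/160000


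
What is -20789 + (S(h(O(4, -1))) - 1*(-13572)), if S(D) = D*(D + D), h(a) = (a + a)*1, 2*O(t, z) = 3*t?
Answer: -6929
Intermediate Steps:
O(t, z) = 3*t/2 (O(t, z) = (3*t)/2 = 3*t/2)
h(a) = 2*a (h(a) = (2*a)*1 = 2*a)
S(D) = 2*D² (S(D) = D*(2*D) = 2*D²)
-20789 + (S(h(O(4, -1))) - 1*(-13572)) = -20789 + (2*(2*((3/2)*4))² - 1*(-13572)) = -20789 + (2*(2*6)² + 13572) = -20789 + (2*12² + 13572) = -20789 + (2*144 + 13572) = -20789 + (288 + 13572) = -20789 + 13860 = -6929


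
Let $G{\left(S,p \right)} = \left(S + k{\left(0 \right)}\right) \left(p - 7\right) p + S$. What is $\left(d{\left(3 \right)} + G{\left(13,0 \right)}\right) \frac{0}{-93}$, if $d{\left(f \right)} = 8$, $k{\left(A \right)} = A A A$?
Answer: $0$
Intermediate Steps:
$k{\left(A \right)} = A^{3}$ ($k{\left(A \right)} = A^{2} A = A^{3}$)
$G{\left(S,p \right)} = S + S p \left(-7 + p\right)$ ($G{\left(S,p \right)} = \left(S + 0^{3}\right) \left(p - 7\right) p + S = \left(S + 0\right) \left(-7 + p\right) p + S = S \left(-7 + p\right) p + S = S p \left(-7 + p\right) + S = S + S p \left(-7 + p\right)$)
$\left(d{\left(3 \right)} + G{\left(13,0 \right)}\right) \frac{0}{-93} = \left(8 + 13 \left(1 + 0^{2} - 0\right)\right) \frac{0}{-93} = \left(8 + 13 \left(1 + 0 + 0\right)\right) 0 \left(- \frac{1}{93}\right) = \left(8 + 13 \cdot 1\right) 0 = \left(8 + 13\right) 0 = 21 \cdot 0 = 0$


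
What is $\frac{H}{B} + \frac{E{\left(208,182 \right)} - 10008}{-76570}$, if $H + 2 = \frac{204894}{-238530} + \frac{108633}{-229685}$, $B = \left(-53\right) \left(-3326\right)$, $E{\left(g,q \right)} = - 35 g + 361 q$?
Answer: $- \frac{779303191074375332}{1232483611443615505} \approx -0.6323$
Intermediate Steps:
$B = 176278$
$H = - \frac{6084894466}{1826225435}$ ($H = -2 + \left(\frac{204894}{-238530} + \frac{108633}{-229685}\right) = -2 + \left(204894 \left(- \frac{1}{238530}\right) + 108633 \left(- \frac{1}{229685}\right)\right) = -2 - \frac{2432443596}{1826225435} = - \frac{6084894466}{1826225435} \approx -3.332$)
$\frac{H}{B} + \frac{E{\left(208,182 \right)} - 10008}{-76570} = - \frac{6084894466}{1826225435 \cdot 176278} + \frac{\left(\left(-35\right) 208 + 361 \cdot 182\right) - 10008}{-76570} = \left(- \frac{6084894466}{1826225435}\right) \frac{1}{176278} + \left(\left(-7280 + 65702\right) - 10008\right) \left(- \frac{1}{76570}\right) = - \frac{3042447233}{160961683615465} + \left(58422 - 10008\right) \left(- \frac{1}{76570}\right) = - \frac{3042447233}{160961683615465} + 48414 \left(- \frac{1}{76570}\right) = - \frac{3042447233}{160961683615465} - \frac{24207}{38285} = - \frac{779303191074375332}{1232483611443615505}$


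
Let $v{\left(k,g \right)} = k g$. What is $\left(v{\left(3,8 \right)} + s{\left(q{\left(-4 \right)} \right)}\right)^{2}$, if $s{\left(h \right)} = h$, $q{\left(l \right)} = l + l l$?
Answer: $1296$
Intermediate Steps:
$v{\left(k,g \right)} = g k$
$q{\left(l \right)} = l + l^{2}$
$\left(v{\left(3,8 \right)} + s{\left(q{\left(-4 \right)} \right)}\right)^{2} = \left(8 \cdot 3 - 4 \left(1 - 4\right)\right)^{2} = \left(24 - -12\right)^{2} = \left(24 + 12\right)^{2} = 36^{2} = 1296$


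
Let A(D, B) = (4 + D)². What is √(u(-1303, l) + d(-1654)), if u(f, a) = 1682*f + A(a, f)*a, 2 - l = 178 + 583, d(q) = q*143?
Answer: I*√435077143 ≈ 20859.0*I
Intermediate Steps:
d(q) = 143*q
l = -759 (l = 2 - (178 + 583) = 2 - 1*761 = 2 - 761 = -759)
u(f, a) = 1682*f + a*(4 + a)² (u(f, a) = 1682*f + (4 + a)²*a = 1682*f + a*(4 + a)²)
√(u(-1303, l) + d(-1654)) = √((1682*(-1303) - 759*(4 - 759)²) + 143*(-1654)) = √((-2191646 - 759*(-755)²) - 236522) = √((-2191646 - 759*570025) - 236522) = √((-2191646 - 432648975) - 236522) = √(-434840621 - 236522) = √(-435077143) = I*√435077143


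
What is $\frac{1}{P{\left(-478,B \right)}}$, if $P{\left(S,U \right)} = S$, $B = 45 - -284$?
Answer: $- \frac{1}{478} \approx -0.002092$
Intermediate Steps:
$B = 329$ ($B = 45 + 284 = 329$)
$\frac{1}{P{\left(-478,B \right)}} = \frac{1}{-478} = - \frac{1}{478}$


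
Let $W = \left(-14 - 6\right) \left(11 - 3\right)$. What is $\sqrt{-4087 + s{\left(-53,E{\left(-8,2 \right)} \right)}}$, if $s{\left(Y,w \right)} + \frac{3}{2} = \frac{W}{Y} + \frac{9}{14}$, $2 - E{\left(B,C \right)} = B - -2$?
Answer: $\frac{5 i \sqrt{22489649}}{371} \approx 63.913 i$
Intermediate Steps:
$W = -160$ ($W = \left(-20\right) 8 = -160$)
$E{\left(B,C \right)} = - B$ ($E{\left(B,C \right)} = 2 - \left(B - -2\right) = 2 - \left(B + 2\right) = 2 - \left(2 + B\right) = - B$)
$s{\left(Y,w \right)} = - \frac{6}{7} - \frac{160}{Y}$ ($s{\left(Y,w \right)} = - \frac{3}{2} + \left(- \frac{160}{Y} + \frac{9}{14}\right) = - \frac{3}{2} + \left(\frac{9}{14} - \frac{160}{Y}\right) = - \frac{6}{7} - \frac{160}{Y}$)
$\sqrt{-4087 + s{\left(-53,E{\left(-8,2 \right)} \right)}} = \sqrt{-4087 - \left(\frac{6}{7} + \frac{160}{-53}\right)} = \sqrt{-4087 - - \frac{802}{371}} = \sqrt{-4087 + \left(- \frac{6}{7} + \frac{160}{53}\right)} = \sqrt{-4087 + \frac{802}{371}} = \sqrt{- \frac{1515475}{371}} = \frac{5 i \sqrt{22489649}}{371}$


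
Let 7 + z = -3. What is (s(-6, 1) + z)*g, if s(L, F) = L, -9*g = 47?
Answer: 752/9 ≈ 83.556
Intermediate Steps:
z = -10 (z = -7 - 3 = -10)
g = -47/9 (g = -1/9*47 = -47/9 ≈ -5.2222)
(s(-6, 1) + z)*g = (-6 - 10)*(-47/9) = -16*(-47/9) = 752/9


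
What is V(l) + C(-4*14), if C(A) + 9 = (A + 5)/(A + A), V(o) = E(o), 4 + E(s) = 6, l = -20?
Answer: -733/112 ≈ -6.5446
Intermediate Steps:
E(s) = 2 (E(s) = -4 + 6 = 2)
V(o) = 2
C(A) = -9 + (5 + A)/(2*A) (C(A) = -9 + (A + 5)/(A + A) = -9 + (5 + A)/((2*A)) = -9 + (5 + A)*(1/(2*A)) = -9 + (5 + A)/(2*A))
V(l) + C(-4*14) = 2 + (5 - (-68)*14)/(2*((-4*14))) = 2 + (½)*(5 - 17*(-56))/(-56) = 2 + (½)*(-1/56)*(5 + 952) = 2 + (½)*(-1/56)*957 = 2 - 957/112 = -733/112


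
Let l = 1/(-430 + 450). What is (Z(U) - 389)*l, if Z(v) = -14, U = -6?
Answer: -403/20 ≈ -20.150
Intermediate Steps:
l = 1/20 ≈ 0.050000
(Z(U) - 389)*l = (-14 - 389)*(1/20) = -403*1/20 = -403/20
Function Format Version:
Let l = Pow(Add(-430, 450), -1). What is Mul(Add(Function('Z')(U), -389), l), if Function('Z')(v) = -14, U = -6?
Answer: Rational(-403, 20) ≈ -20.150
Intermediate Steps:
l = Rational(1, 20) (l = Pow(20, -1) = Rational(1, 20) ≈ 0.050000)
Mul(Add(Function('Z')(U), -389), l) = Mul(Add(-14, -389), Rational(1, 20)) = Mul(-403, Rational(1, 20)) = Rational(-403, 20)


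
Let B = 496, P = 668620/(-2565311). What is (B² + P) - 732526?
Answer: -1248050123230/2565311 ≈ -4.8651e+5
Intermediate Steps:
P = -668620/2565311 (P = 668620*(-1/2565311) = -668620/2565311 ≈ -0.26064)
(B² + P) - 732526 = (496² - 668620/2565311) - 732526 = (246016 - 668620/2565311) - 732526 = 631106882356/2565311 - 732526 = -1248050123230/2565311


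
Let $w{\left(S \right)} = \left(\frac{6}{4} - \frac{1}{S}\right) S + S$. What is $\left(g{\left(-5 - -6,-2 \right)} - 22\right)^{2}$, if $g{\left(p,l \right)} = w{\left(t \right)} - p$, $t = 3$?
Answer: $\frac{1089}{4} \approx 272.25$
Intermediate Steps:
$w{\left(S \right)} = S + S \left(\frac{3}{2} - \frac{1}{S}\right)$ ($w{\left(S \right)} = \left(6 \cdot \frac{1}{4} - \frac{1}{S}\right) S + S = \left(\frac{3}{2} - \frac{1}{S}\right) S + S = S \left(\frac{3}{2} - \frac{1}{S}\right) + S = S + S \left(\frac{3}{2} - \frac{1}{S}\right)$)
$g{\left(p,l \right)} = \frac{13}{2} - p$ ($g{\left(p,l \right)} = \left(-1 + \frac{5}{2} \cdot 3\right) - p = \left(-1 + \frac{15}{2}\right) - p = \frac{13}{2} - p$)
$\left(g{\left(-5 - -6,-2 \right)} - 22\right)^{2} = \left(\left(\frac{13}{2} - \left(-5 - -6\right)\right) - 22\right)^{2} = \left(\left(\frac{13}{2} - \left(-5 + 6\right)\right) - 22\right)^{2} = \left(\left(\frac{13}{2} - 1\right) - 22\right)^{2} = \left(\frac{11}{2} - 22\right)^{2} = \left(- \frac{33}{2}\right)^{2} = \frac{1089}{4}$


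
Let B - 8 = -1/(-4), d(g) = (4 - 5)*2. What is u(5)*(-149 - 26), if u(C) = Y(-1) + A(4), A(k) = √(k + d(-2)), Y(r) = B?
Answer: -5775/4 - 175*√2 ≈ -1691.2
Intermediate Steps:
d(g) = -2 (d(g) = -1*2 = -2)
B = 33/4 (B = 8 - 1/(-4) = 8 - 1*(-¼) = 8 + ¼ = 33/4 ≈ 8.2500)
Y(r) = 33/4
A(k) = √(-2 + k) (A(k) = √(k - 2) = √(-2 + k))
u(C) = 33/4 + √2 (u(C) = 33/4 + √(-2 + 4) = 33/4 + √2)
u(5)*(-149 - 26) = (33/4 + √2)*(-149 - 26) = (33/4 + √2)*(-175) = -5775/4 - 175*√2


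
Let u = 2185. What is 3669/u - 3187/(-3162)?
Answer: 18564973/6908970 ≈ 2.6871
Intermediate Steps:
3669/u - 3187/(-3162) = 3669/2185 - 3187/(-3162) = 3669*(1/2185) - 3187*(-1/3162) = 3669/2185 + 3187/3162 = 18564973/6908970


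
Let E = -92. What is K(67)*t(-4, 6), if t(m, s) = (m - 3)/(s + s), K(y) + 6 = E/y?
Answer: 1729/402 ≈ 4.3010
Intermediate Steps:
K(y) = -6 - 92/y
t(m, s) = (-3 + m)/(2*s) (t(m, s) = (-3 + m)/((2*s)) = (-3 + m)*(1/(2*s)) = (-3 + m)/(2*s))
K(67)*t(-4, 6) = (-6 - 92/67)*((1/2)*(-3 - 4)/6) = (-6 - 92*1/67)*((1/2)*(1/6)*(-7)) = (-6 - 92/67)*(-7/12) = -494/67*(-7/12) = 1729/402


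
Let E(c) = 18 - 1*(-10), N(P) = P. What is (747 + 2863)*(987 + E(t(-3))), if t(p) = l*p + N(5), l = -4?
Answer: 3664150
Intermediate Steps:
t(p) = 5 - 4*p (t(p) = -4*p + 5 = 5 - 4*p)
E(c) = 28 (E(c) = 18 + 10 = 28)
(747 + 2863)*(987 + E(t(-3))) = (747 + 2863)*(987 + 28) = 3610*1015 = 3664150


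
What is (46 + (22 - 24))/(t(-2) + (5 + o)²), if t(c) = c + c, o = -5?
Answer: -11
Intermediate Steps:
t(c) = 2*c
(46 + (22 - 24))/(t(-2) + (5 + o)²) = (46 + (22 - 24))/(2*(-2) + (5 - 5)²) = (46 - 2)/(-4 + 0²) = 44/(-4 + 0) = 44/(-4) = 44*(-¼) = -11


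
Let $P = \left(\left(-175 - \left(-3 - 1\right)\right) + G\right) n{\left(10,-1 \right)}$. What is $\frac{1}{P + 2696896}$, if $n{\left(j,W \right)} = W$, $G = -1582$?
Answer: $\frac{1}{2698649} \approx 3.7056 \cdot 10^{-7}$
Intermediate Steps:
$P = 1753$ ($P = \left(\left(-175 - \left(-3 - 1\right)\right) - 1582\right) \left(-1\right) = \left(\left(-175 - -4\right) - 1582\right) \left(-1\right) = \left(\left(-175 + 4\right) - 1582\right) \left(-1\right) = \left(-171 - 1582\right) \left(-1\right) = \left(-1753\right) \left(-1\right) = 1753$)
$\frac{1}{P + 2696896} = \frac{1}{1753 + 2696896} = \frac{1}{2698649}$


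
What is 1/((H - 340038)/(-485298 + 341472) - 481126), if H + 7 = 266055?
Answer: -71913/34599177043 ≈ -2.0785e-6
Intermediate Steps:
H = 266048 (H = -7 + 266055 = 266048)
1/((H - 340038)/(-485298 + 341472) - 481126) = 1/((266048 - 340038)/(-485298 + 341472) - 481126) = 1/(-73990/(-143826) - 481126) = 1/(-73990*(-1/143826) - 481126) = 1/(36995/71913 - 481126) = 1/(-34599177043/71913) = -71913/34599177043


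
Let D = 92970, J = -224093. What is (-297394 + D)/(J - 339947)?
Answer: 25553/70505 ≈ 0.36243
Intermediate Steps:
(-297394 + D)/(J - 339947) = (-297394 + 92970)/(-224093 - 339947) = -204424/(-564040) = -204424*(-1/564040) = 25553/70505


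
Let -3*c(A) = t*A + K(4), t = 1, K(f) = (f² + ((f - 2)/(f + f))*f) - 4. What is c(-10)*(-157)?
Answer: 157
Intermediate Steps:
K(f) = -5 + f² + f/2 (K(f) = (f² + ((-2 + f)/((2*f)))*f) - 4 = (f² + ((-2 + f)*(1/(2*f)))*f) - 4 = (f² + ((-2 + f)/(2*f))*f) - 4 = (f² + (-1 + f/2)) - 4 = (-1 + f² + f/2) - 4 = -5 + f² + f/2)
c(A) = -13/3 - A/3 (c(A) = -(1*A + (-5 + 4² + (½)*4))/3 = -(A + (-5 + 16 + 2))/3 = -(A + 13)/3 = -(13 + A)/3 = -13/3 - A/3)
c(-10)*(-157) = (-13/3 - ⅓*(-10))*(-157) = (-13/3 + 10/3)*(-157) = -1*(-157) = 157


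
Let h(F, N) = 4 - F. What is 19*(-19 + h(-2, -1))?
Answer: -247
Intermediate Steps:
19*(-19 + h(-2, -1)) = 19*(-19 + (4 - 1*(-2))) = 19*(-19 + (4 + 2)) = 19*(-19 + 6) = 19*(-13) = -247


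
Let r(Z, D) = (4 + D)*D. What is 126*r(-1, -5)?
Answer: 630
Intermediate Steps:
r(Z, D) = D*(4 + D)
126*r(-1, -5) = 126*(-5*(4 - 5)) = 126*(-5*(-1)) = 126*5 = 630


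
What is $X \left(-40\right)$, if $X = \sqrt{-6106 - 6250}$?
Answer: $- 80 i \sqrt{3089} \approx - 4446.3 i$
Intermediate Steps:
$X = 2 i \sqrt{3089}$ ($X = \sqrt{-12356} = 2 i \sqrt{3089} \approx 111.16 i$)
$X \left(-40\right) = 2 i \sqrt{3089} \left(-40\right) = - 80 i \sqrt{3089}$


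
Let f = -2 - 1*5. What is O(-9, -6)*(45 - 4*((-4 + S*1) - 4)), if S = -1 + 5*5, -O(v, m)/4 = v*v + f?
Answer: 5624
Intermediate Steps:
f = -7 (f = -2 - 5 = -7)
O(v, m) = 28 - 4*v² (O(v, m) = -4*(v*v - 7) = -4*(v² - 7) = -4*(-7 + v²) = 28 - 4*v²)
S = 24 (S = -1 + 25 = 24)
O(-9, -6)*(45 - 4*((-4 + S*1) - 4)) = (28 - 4*(-9)²)*(45 - 4*((-4 + 24*1) - 4)) = (28 - 4*81)*(45 - 4*((-4 + 24) - 4)) = (28 - 324)*(45 - 4*(20 - 4)) = -296*(45 - 4*16) = -296*(45 - 64) = -296*(-19) = 5624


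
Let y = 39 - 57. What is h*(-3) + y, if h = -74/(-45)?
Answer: -344/15 ≈ -22.933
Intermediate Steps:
h = 74/45 (h = -74*(-1/45) = 74/45 ≈ 1.6444)
y = -18
h*(-3) + y = (74/45)*(-3) - 18 = -74/15 - 18 = -344/15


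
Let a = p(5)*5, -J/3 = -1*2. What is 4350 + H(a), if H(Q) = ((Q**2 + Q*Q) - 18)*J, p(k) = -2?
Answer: 5442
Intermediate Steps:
J = 6 (J = -(-3)*2 = -3*(-2) = 6)
a = -10 (a = -2*5 = -10)
H(Q) = -108 + 12*Q**2 (H(Q) = ((Q**2 + Q*Q) - 18)*6 = ((Q**2 + Q**2) - 18)*6 = (2*Q**2 - 18)*6 = (-18 + 2*Q**2)*6 = -108 + 12*Q**2)
4350 + H(a) = 4350 + (-108 + 12*(-10)**2) = 4350 + (-108 + 12*100) = 4350 + (-108 + 1200) = 4350 + 1092 = 5442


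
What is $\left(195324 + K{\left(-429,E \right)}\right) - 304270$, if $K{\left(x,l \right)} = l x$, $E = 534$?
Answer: $-338032$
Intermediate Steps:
$\left(195324 + K{\left(-429,E \right)}\right) - 304270 = \left(195324 + 534 \left(-429\right)\right) - 304270 = \left(195324 - 229086\right) - 304270 = -33762 - 304270 = -338032$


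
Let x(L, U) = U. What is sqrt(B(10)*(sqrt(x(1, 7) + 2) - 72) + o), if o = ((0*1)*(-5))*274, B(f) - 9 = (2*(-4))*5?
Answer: sqrt(2139) ≈ 46.249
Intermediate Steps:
B(f) = -31 (B(f) = 9 + (2*(-4))*5 = 9 - 8*5 = 9 - 40 = -31)
o = 0 (o = (0*(-5))*274 = 0*274 = 0)
sqrt(B(10)*(sqrt(x(1, 7) + 2) - 72) + o) = sqrt(-31*(sqrt(7 + 2) - 72) + 0) = sqrt(-31*(sqrt(9) - 72) + 0) = sqrt(-31*(3 - 72) + 0) = sqrt(-31*(-69) + 0) = sqrt(2139 + 0) = sqrt(2139)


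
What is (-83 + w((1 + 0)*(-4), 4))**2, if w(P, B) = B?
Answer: 6241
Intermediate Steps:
(-83 + w((1 + 0)*(-4), 4))**2 = (-83 + 4)**2 = (-79)**2 = 6241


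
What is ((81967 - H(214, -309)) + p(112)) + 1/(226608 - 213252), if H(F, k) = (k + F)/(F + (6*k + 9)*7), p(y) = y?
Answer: 13923433465805/169634556 ≈ 82079.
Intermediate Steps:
H(F, k) = (F + k)/(63 + F + 42*k) (H(F, k) = (F + k)/(F + (9 + 6*k)*7) = (F + k)/(F + (63 + 42*k)) = (F + k)/(63 + F + 42*k))
((81967 - H(214, -309)) + p(112)) + 1/(226608 - 213252) = ((81967 - (214 - 309)/(63 + 214 + 42*(-309))) + 112) + 1/(226608 - 213252) = ((81967 - (-95)/(63 + 214 - 12978)) + 112) + 1/13356 = ((81967 - (-95)/(-12701)) + 112) + 1/13356 = ((81967 - (-1)*(-95)/12701) + 112) + 1/13356 = ((81967 - 1*95/12701) + 112) + 1/13356 = ((81967 - 95/12701) + 112) + 1/13356 = (1041062772/12701 + 112) + 1/13356 = 1042485284/12701 + 1/13356 = 13923433465805/169634556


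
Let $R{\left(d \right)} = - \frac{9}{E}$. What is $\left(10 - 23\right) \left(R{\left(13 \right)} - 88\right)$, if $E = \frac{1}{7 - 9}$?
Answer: $910$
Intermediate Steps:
$E = - \frac{1}{2}$ ($E = \frac{1}{-2} = - \frac{1}{2} \approx -0.5$)
$R{\left(d \right)} = 18$ ($R{\left(d \right)} = - \frac{9}{- \frac{1}{2}} = \left(-9\right) \left(-2\right) = 18$)
$\left(10 - 23\right) \left(R{\left(13 \right)} - 88\right) = \left(10 - 23\right) \left(18 - 88\right) = \left(10 - 23\right) \left(-70\right) = \left(-13\right) \left(-70\right) = 910$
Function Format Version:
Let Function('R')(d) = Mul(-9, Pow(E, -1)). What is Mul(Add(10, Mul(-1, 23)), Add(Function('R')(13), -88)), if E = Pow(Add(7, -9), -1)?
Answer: 910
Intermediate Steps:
E = Rational(-1, 2) (E = Pow(-2, -1) = Rational(-1, 2) ≈ -0.50000)
Function('R')(d) = 18 (Function('R')(d) = Mul(-9, Pow(Rational(-1, 2), -1)) = Mul(-9, -2) = 18)
Mul(Add(10, Mul(-1, 23)), Add(Function('R')(13), -88)) = Mul(Add(10, Mul(-1, 23)), Add(18, -88)) = Mul(Add(10, -23), -70) = Mul(-13, -70) = 910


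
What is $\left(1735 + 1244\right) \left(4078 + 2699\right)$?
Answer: $20188683$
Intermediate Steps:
$\left(1735 + 1244\right) \left(4078 + 2699\right) = 2979 \cdot 6777 = 20188683$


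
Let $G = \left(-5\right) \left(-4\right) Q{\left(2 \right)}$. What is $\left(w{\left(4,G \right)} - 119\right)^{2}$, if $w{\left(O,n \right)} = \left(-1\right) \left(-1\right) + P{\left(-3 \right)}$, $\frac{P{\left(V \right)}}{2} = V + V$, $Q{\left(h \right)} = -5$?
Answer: $16900$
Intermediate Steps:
$P{\left(V \right)} = 4 V$ ($P{\left(V \right)} = 2 \left(V + V\right) = 2 \cdot 2 V = 4 V$)
$G = -100$ ($G = \left(-5\right) \left(-4\right) \left(-5\right) = 20 \left(-5\right) = -100$)
$w{\left(O,n \right)} = -11$ ($w{\left(O,n \right)} = \left(-1\right) \left(-1\right) + 4 \left(-3\right) = 1 - 12 = -11$)
$\left(w{\left(4,G \right)} - 119\right)^{2} = \left(-11 - 119\right)^{2} = \left(-130\right)^{2} = 16900$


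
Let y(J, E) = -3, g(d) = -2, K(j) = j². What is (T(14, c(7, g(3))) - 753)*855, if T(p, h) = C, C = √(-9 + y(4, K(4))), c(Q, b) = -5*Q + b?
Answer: -643815 + 1710*I*√3 ≈ -6.4382e+5 + 2961.8*I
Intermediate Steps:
c(Q, b) = b - 5*Q
C = 2*I*√3 (C = √(-9 - 3) = √(-12) = 2*I*√3 ≈ 3.4641*I)
T(p, h) = 2*I*√3
(T(14, c(7, g(3))) - 753)*855 = (2*I*√3 - 753)*855 = (-753 + 2*I*√3)*855 = -643815 + 1710*I*√3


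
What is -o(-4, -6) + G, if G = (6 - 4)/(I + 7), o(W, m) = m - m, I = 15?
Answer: 1/11 ≈ 0.090909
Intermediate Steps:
o(W, m) = 0
G = 1/11 (G = (6 - 4)/(15 + 7) = 2/22 = 2*(1/22) = 1/11 ≈ 0.090909)
-o(-4, -6) + G = -1*0 + 1/11 = 0 + 1/11 = 1/11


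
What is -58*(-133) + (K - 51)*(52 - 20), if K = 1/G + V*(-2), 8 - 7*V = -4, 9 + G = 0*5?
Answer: 376030/63 ≈ 5968.7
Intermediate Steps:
G = -9 (G = -9 + 0*5 = -9 + 0 = -9)
V = 12/7 (V = 8/7 - ⅐*(-4) = 8/7 + 4/7 = 12/7 ≈ 1.7143)
K = -223/63 (K = 1/(-9) + (12/7)*(-2) = -⅑ - 24/7 = -223/63 ≈ -3.5397)
-58*(-133) + (K - 51)*(52 - 20) = -58*(-133) + (-223/63 - 51)*(52 - 20) = 7714 - 3436/63*32 = 7714 - 109952/63 = 376030/63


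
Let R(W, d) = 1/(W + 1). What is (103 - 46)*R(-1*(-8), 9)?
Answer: 19/3 ≈ 6.3333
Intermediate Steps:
R(W, d) = 1/(1 + W)
(103 - 46)*R(-1*(-8), 9) = (103 - 46)/(1 - 1*(-8)) = 57/(1 + 8) = 57/9 = 57*(⅑) = 19/3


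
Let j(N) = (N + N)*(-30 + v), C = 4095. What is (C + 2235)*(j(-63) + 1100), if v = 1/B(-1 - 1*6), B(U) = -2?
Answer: 31289190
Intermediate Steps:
v = -1/2 (v = 1/(-2) = -1/2 ≈ -0.50000)
j(N) = -61*N (j(N) = (N + N)*(-30 - 1/2) = (2*N)*(-61/2) = -61*N)
(C + 2235)*(j(-63) + 1100) = (4095 + 2235)*(-61*(-63) + 1100) = 6330*(3843 + 1100) = 6330*4943 = 31289190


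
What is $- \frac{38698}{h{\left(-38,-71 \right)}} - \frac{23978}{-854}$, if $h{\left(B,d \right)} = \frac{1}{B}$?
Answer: $\frac{627925737}{427} \approx 1.4706 \cdot 10^{6}$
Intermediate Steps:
$- \frac{38698}{h{\left(-38,-71 \right)}} - \frac{23978}{-854} = - \frac{38698}{\frac{1}{-38}} - \frac{23978}{-854} = - \frac{38698}{- \frac{1}{38}} - - \frac{11989}{427} = \left(-38698\right) \left(-38\right) + \frac{11989}{427} = 1470524 + \frac{11989}{427} = \frac{627925737}{427}$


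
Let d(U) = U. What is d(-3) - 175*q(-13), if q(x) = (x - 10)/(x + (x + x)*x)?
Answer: 122/13 ≈ 9.3846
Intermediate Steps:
q(x) = (-10 + x)/(x + 2*x²) (q(x) = (-10 + x)/(x + (2*x)*x) = (-10 + x)/(x + 2*x²))
d(-3) - 175*q(-13) = -3 - 175*(-10 - 13)/((-13)*(1 + 2*(-13))) = -3 - (-175)*(-23)/(13*(1 - 26)) = -3 - (-175)*(-23)/(13*(-25)) = -3 - (-175)*(-1)*(-23)/(13*25) = -3 - 175*(-23/325) = -3 + 161/13 = 122/13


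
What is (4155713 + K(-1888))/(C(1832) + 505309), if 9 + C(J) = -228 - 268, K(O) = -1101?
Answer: 1038653/126201 ≈ 8.2301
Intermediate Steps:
C(J) = -505 (C(J) = -9 + (-228 - 268) = -9 - 496 = -505)
(4155713 + K(-1888))/(C(1832) + 505309) = (4155713 - 1101)/(-505 + 505309) = 4154612/504804 = 4154612*(1/504804) = 1038653/126201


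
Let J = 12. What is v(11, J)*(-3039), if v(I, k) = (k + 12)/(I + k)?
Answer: -72936/23 ≈ -3171.1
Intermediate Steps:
v(I, k) = (12 + k)/(I + k)
v(11, J)*(-3039) = ((12 + 12)/(11 + 12))*(-3039) = (24/23)*(-3039) = -72936/23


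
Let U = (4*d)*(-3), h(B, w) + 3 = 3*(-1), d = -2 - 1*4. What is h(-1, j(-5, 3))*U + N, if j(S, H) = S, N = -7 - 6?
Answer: -445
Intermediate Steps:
d = -6 (d = -2 - 4 = -6)
N = -13
h(B, w) = -6 (h(B, w) = -3 + 3*(-1) = -3 - 3 = -6)
U = 72 (U = (4*(-6))*(-3) = -24*(-3) = 72)
h(-1, j(-5, 3))*U + N = -6*72 - 13 = -432 - 13 = -445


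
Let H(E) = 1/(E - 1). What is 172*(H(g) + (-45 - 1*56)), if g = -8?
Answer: -156520/9 ≈ -17391.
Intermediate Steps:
H(E) = 1/(-1 + E)
172*(H(g) + (-45 - 1*56)) = 172*(1/(-1 - 8) + (-45 - 1*56)) = 172*(1/(-9) + (-45 - 56)) = 172*(-⅑ - 101) = 172*(-910/9) = -156520/9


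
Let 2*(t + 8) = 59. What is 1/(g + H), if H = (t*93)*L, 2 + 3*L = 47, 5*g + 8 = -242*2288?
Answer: -10/807483 ≈ -1.2384e-5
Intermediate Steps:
t = 43/2 (t = -8 + (½)*59 = -8 + 59/2 = 43/2 ≈ 21.500)
g = -553704/5 (g = -8/5 + (-242*2288)/5 = -8/5 + (⅕)*(-553696) = -8/5 - 553696/5 = -553704/5 ≈ -1.1074e+5)
L = 15 (L = -⅔ + (⅓)*47 = -⅔ + 47/3 = 15)
H = 59985/2 (H = ((43/2)*93)*15 = (3999/2)*15 = 59985/2 ≈ 29993.)
1/(g + H) = 1/(-553704/5 + 59985/2) = 1/(-807483/10) = -10/807483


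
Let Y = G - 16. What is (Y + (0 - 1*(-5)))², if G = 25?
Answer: 196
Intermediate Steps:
Y = 9 (Y = 25 - 16 = 9)
(Y + (0 - 1*(-5)))² = (9 + (0 - 1*(-5)))² = (9 + (0 + 5))² = (9 + 5)² = 14² = 196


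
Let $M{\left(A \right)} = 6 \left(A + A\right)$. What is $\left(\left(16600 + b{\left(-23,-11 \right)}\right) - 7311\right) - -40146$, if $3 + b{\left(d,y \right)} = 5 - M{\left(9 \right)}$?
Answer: $49329$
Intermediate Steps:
$M{\left(A \right)} = 12 A$ ($M{\left(A \right)} = 6 \cdot 2 A = 12 A$)
$b{\left(d,y \right)} = -106$ ($b{\left(d,y \right)} = -3 + \left(5 - 12 \cdot 9\right) = -3 + \left(5 - 108\right) = -3 - 103 = -106$)
$\left(\left(16600 + b{\left(-23,-11 \right)}\right) - 7311\right) - -40146 = \left(\left(16600 - 106\right) - 7311\right) - -40146 = \left(16494 - 7311\right) + 40146 = 9183 + 40146 = 49329$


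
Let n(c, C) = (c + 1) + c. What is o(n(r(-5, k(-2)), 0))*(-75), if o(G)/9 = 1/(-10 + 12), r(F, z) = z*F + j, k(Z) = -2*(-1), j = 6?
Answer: -675/2 ≈ -337.50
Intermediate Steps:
k(Z) = 2
r(F, z) = 6 + F*z (r(F, z) = z*F + 6 = F*z + 6 = 6 + F*z)
n(c, C) = 1 + 2*c (n(c, C) = (1 + c) + c = 1 + 2*c)
o(G) = 9/2 (o(G) = 9/(-10 + 12) = 9/2)
o(n(r(-5, k(-2)), 0))*(-75) = (9/2)*(-75) = -675/2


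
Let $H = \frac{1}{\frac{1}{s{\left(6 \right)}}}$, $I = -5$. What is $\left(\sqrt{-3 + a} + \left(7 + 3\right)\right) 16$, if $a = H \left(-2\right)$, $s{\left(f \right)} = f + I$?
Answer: $160 + 16 i \sqrt{5} \approx 160.0 + 35.777 i$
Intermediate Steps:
$s{\left(f \right)} = -5 + f$ ($s{\left(f \right)} = f - 5 = -5 + f$)
$H = 1$ ($H = \frac{1}{\frac{1}{-5 + 6}} = \frac{1}{1^{-1}} = 1^{-1} = 1$)
$a = -2$ ($a = 1 \left(-2\right) = -2$)
$\left(\sqrt{-3 + a} + \left(7 + 3\right)\right) 16 = \left(\sqrt{-3 - 2} + \left(7 + 3\right)\right) 16 = \left(\sqrt{-5} + 10\right) 16 = \left(i \sqrt{5} + 10\right) 16 = \left(10 + i \sqrt{5}\right) 16 = 160 + 16 i \sqrt{5}$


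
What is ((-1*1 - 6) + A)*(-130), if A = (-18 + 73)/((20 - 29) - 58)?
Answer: 68120/67 ≈ 1016.7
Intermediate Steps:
A = -55/67 (A = 55/(-9 - 58) = 55/(-67) = 55*(-1/67) = -55/67 ≈ -0.82090)
((-1*1 - 6) + A)*(-130) = ((-1*1 - 6) - 55/67)*(-130) = ((-1 - 6) - 55/67)*(-130) = (-7 - 55/67)*(-130) = -524/67*(-130) = 68120/67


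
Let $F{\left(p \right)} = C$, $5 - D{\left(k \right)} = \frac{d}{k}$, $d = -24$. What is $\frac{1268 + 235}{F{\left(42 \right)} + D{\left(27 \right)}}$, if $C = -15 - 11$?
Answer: $- \frac{13527}{181} \approx -74.735$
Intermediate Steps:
$C = -26$ ($C = -15 - 11 = -26$)
$D{\left(k \right)} = 5 + \frac{24}{k}$ ($D{\left(k \right)} = 5 - - \frac{24}{k} = 5 + \frac{24}{k}$)
$F{\left(p \right)} = -26$
$\frac{1268 + 235}{F{\left(42 \right)} + D{\left(27 \right)}} = \frac{1268 + 235}{-26 + \left(5 + \frac{24}{27}\right)} = \frac{1503}{-26 + \left(5 + 24 \cdot \frac{1}{27}\right)} = \frac{1503}{-26 + \left(5 + \frac{8}{9}\right)} = \frac{1503}{-26 + \frac{53}{9}} = \frac{1503}{- \frac{181}{9}} = 1503 \left(- \frac{9}{181}\right) = - \frac{13527}{181}$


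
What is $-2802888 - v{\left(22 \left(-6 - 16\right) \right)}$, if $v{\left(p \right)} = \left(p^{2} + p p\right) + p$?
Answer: $-3270916$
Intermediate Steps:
$v{\left(p \right)} = p + 2 p^{2}$ ($v{\left(p \right)} = \left(p^{2} + p^{2}\right) + p = 2 p^{2} + p = p + 2 p^{2}$)
$-2802888 - v{\left(22 \left(-6 - 16\right) \right)} = -2802888 - 22 \left(-6 - 16\right) \left(1 + 2 \cdot 22 \left(-6 - 16\right)\right) = -2802888 - 22 \left(-22\right) \left(1 + 2 \cdot 22 \left(-22\right)\right) = -2802888 - - 484 \left(1 + 2 \left(-484\right)\right) = -2802888 - - 484 \left(1 - 968\right) = -2802888 - \left(-484\right) \left(-967\right) = -2802888 - 468028 = -3270916$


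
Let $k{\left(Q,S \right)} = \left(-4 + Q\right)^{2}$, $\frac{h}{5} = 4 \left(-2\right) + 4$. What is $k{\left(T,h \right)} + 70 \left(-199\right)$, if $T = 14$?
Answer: $-13830$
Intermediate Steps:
$h = -20$ ($h = 5 \left(4 \left(-2\right) + 4\right) = 5 \left(-8 + 4\right) = 5 \left(-4\right) = -20$)
$k{\left(T,h \right)} + 70 \left(-199\right) = \left(-4 + 14\right)^{2} + 70 \left(-199\right) = 10^{2} - 13930 = 100 - 13930 = -13830$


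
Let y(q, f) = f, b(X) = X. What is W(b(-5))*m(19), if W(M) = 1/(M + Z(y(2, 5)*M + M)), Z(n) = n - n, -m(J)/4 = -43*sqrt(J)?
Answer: -172*sqrt(19)/5 ≈ -149.95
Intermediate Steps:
m(J) = 172*sqrt(J) (m(J) = -(-172)*sqrt(J) = 172*sqrt(J))
Z(n) = 0
W(M) = 1/M (W(M) = 1/(M + 0) = 1/M)
W(b(-5))*m(19) = (172*sqrt(19))/(-5) = -172*sqrt(19)/5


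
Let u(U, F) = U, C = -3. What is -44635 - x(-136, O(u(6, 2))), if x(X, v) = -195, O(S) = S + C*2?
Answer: -44440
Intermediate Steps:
O(S) = -6 + S (O(S) = S - 3*2 = S - 6 = -6 + S)
-44635 - x(-136, O(u(6, 2))) = -44635 - 1*(-195) = -44635 + 195 = -44440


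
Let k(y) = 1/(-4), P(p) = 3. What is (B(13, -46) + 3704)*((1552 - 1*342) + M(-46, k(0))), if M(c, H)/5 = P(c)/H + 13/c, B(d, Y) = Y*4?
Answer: 92989600/23 ≈ 4.0430e+6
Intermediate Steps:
B(d, Y) = 4*Y
k(y) = -¼
M(c, H) = 15/H + 65/c (M(c, H) = 5*(3/H + 13/c) = 15/H + 65/c)
(B(13, -46) + 3704)*((1552 - 1*342) + M(-46, k(0))) = (4*(-46) + 3704)*((1552 - 1*342) + (15/(-¼) + 65/(-46))) = (-184 + 3704)*((1552 - 342) + (15*(-4) + 65*(-1/46))) = 3520*(1210 + (-60 - 65/46)) = 3520*(1210 - 2825/46) = 3520*(52835/46) = 92989600/23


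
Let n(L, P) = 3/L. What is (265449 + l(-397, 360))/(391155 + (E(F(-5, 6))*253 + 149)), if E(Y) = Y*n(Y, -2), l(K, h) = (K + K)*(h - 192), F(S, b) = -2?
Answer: 132057/392063 ≈ 0.33683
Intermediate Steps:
l(K, h) = 2*K*(-192 + h) (l(K, h) = (2*K)*(-192 + h) = 2*K*(-192 + h))
E(Y) = 3 (E(Y) = Y*(3/Y) = 3)
(265449 + l(-397, 360))/(391155 + (E(F(-5, 6))*253 + 149)) = (265449 + 2*(-397)*(-192 + 360))/(391155 + (3*253 + 149)) = (265449 + 2*(-397)*168)/(391155 + (759 + 149)) = (265449 - 133392)/(391155 + 908) = 132057/392063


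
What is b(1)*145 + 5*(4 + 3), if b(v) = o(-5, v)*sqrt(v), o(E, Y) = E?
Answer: -690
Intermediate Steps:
b(v) = -5*sqrt(v)
b(1)*145 + 5*(4 + 3) = -5*sqrt(1)*145 + 5*(4 + 3) = -5*1*145 + 5*7 = -5*145 + 35 = -725 + 35 = -690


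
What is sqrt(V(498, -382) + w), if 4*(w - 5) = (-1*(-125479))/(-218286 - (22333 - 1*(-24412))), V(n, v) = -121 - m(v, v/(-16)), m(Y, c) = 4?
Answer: I*sqrt(33749142686129)/530062 ≈ 10.96*I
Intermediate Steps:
V(n, v) = -125 (V(n, v) = -121 - 1*4 = -121 - 4 = -125)
w = 5175141/1060124 (w = 5 + ((-1*(-125479))/(-218286 - (22333 - 1*(-24412))))/4 = 5 + (125479/(-218286 - (22333 + 24412)))/4 = 5 + (125479/(-218286 - 1*46745))/4 = 5 + (125479/(-218286 - 46745))/4 = 5 + (125479/(-265031))/4 = 5 + (125479*(-1/265031))/4 = 5 + (1/4)*(-125479/265031) = 5 - 125479/1060124 = 5175141/1060124 ≈ 4.8816)
sqrt(V(498, -382) + w) = sqrt(-125 + 5175141/1060124) = sqrt(-127340359/1060124) = I*sqrt(33749142686129)/530062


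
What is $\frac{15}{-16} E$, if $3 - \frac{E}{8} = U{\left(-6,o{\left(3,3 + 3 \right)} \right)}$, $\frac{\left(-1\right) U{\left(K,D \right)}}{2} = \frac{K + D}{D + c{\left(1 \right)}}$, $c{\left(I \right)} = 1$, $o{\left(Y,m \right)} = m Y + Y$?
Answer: $- \frac{360}{11} \approx -32.727$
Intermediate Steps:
$o{\left(Y,m \right)} = Y + Y m$ ($o{\left(Y,m \right)} = Y m + Y = Y + Y m$)
$U{\left(K,D \right)} = - \frac{2 \left(D + K\right)}{1 + D}$ ($U{\left(K,D \right)} = - 2 \frac{K + D}{D + 1} = - 2 \frac{D + K}{1 + D} = - \frac{2 \left(D + K\right)}{1 + D}$)
$E = \frac{384}{11}$ ($E = 24 - 8 \frac{2 \left(- 3 \left(1 + \left(3 + 3\right)\right) - -6\right)}{1 + 3 \left(1 + \left(3 + 3\right)\right)} = 24 - 8 \frac{2 \left(- 3 \left(1 + 6\right) + 6\right)}{1 + 3 \left(1 + 6\right)} = 24 - 8 \frac{2 \left(- 3 \cdot 7 + 6\right)}{1 + 3 \cdot 7} = 24 - 8 \frac{2 \left(\left(-1\right) 21 + 6\right)}{1 + 21} = 24 - 8 \frac{2 \left(-21 + 6\right)}{22} = 24 - 8 \cdot 2 \cdot \frac{1}{22} \left(-15\right) = 24 - - \frac{120}{11} = 24 + \frac{120}{11} = \frac{384}{11} \approx 34.909$)
$\frac{15}{-16} E = \frac{15}{-16} \cdot \frac{384}{11} = 15 \left(- \frac{1}{16}\right) \frac{384}{11} = \left(- \frac{15}{16}\right) \frac{384}{11} = - \frac{360}{11}$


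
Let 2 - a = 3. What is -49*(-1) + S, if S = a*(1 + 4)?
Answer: 44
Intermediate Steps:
a = -1 (a = 2 - 1*3 = 2 - 3 = -1)
S = -5 (S = -(1 + 4) = -1*5 = -5)
-49*(-1) + S = -49*(-1) - 5 = 49 - 5 = 44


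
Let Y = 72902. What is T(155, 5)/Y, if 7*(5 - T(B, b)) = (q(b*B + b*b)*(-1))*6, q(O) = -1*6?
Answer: -1/510314 ≈ -1.9596e-6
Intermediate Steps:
q(O) = -6
T(B, b) = -⅐ (T(B, b) = 5 - (-6*(-1))*6/7 = 5 - 6*6/7 = 5 - ⅐*36 = 5 - 36/7 = -⅐)
T(155, 5)/Y = -⅐/72902 = -⅐*1/72902 = -1/510314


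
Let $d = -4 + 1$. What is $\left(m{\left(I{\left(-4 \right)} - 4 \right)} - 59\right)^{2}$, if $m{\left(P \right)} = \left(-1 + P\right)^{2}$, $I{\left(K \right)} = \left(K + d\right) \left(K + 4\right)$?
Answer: $1156$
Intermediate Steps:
$d = -3$
$I{\left(K \right)} = \left(-3 + K\right) \left(4 + K\right)$ ($I{\left(K \right)} = \left(K - 3\right) \left(K + 4\right) = \left(-3 + K\right) \left(4 + K\right)$)
$\left(m{\left(I{\left(-4 \right)} - 4 \right)} - 59\right)^{2} = \left(\left(-1 - 4\right)^{2} - 59\right)^{2} = \left(\left(-5\right)^{2} - 59\right)^{2} = \left(25 - 59\right)^{2} = \left(-34\right)^{2} = 1156$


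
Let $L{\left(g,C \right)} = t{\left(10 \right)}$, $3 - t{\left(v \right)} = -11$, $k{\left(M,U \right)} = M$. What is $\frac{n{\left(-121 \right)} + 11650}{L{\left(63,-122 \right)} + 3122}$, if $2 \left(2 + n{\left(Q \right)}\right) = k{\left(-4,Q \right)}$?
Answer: $\frac{5823}{1568} \approx 3.7136$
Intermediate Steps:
$t{\left(v \right)} = 14$ ($t{\left(v \right)} = 3 - -11 = 3 + 11 = 14$)
$L{\left(g,C \right)} = 14$
$n{\left(Q \right)} = -4$ ($n{\left(Q \right)} = -2 + \frac{1}{2} \left(-4\right) = -2 - 2 = -4$)
$\frac{n{\left(-121 \right)} + 11650}{L{\left(63,-122 \right)} + 3122} = \frac{-4 + 11650}{14 + 3122} = \frac{11646}{3136} = 11646 \cdot \frac{1}{3136} = \frac{5823}{1568}$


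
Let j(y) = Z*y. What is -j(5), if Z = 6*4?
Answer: -120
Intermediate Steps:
Z = 24
j(y) = 24*y
-j(5) = -24*5 = -1*120 = -120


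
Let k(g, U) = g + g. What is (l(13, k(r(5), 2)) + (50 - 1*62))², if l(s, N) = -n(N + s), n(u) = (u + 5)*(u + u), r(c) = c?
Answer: 1690000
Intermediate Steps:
k(g, U) = 2*g
n(u) = 2*u*(5 + u) (n(u) = (5 + u)*(2*u) = 2*u*(5 + u))
l(s, N) = -2*(N + s)*(5 + N + s) (l(s, N) = -2*(N + s)*(5 + (N + s)) = -2*(N + s)*(5 + N + s))
(l(13, k(r(5), 2)) + (50 - 1*62))² = (-2*(2*5 + 13)*(5 + 2*5 + 13) + (50 - 1*62))² = (-2*(10 + 13)*(5 + 10 + 13) + (50 - 62))² = (-2*23*28 - 12)² = (-1288 - 12)² = (-1300)² = 1690000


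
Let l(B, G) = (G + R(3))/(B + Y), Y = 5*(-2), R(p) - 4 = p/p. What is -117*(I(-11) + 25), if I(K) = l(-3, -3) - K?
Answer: -4194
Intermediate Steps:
R(p) = 5 (R(p) = 4 + p/p = 4 + 1 = 5)
Y = -10
l(B, G) = (5 + G)/(-10 + B) (l(B, G) = (G + 5)/(B - 10) = (5 + G)/(-10 + B))
I(K) = -2/13 - K (I(K) = (5 - 3)/(-10 - 3) - K = 2/(-13) - K = -1/13*2 - K = -2/13 - K)
-117*(I(-11) + 25) = -117*((-2/13 - 1*(-11)) + 25) = -117*((-2/13 + 11) + 25) = -117*(141/13 + 25) = -117*466/13 = -4194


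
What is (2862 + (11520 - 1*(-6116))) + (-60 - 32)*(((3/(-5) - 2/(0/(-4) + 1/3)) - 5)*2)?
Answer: 113162/5 ≈ 22632.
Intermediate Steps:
(2862 + (11520 - 1*(-6116))) + (-60 - 32)*(((3/(-5) - 2/(0/(-4) + 1/3)) - 5)*2) = (2862 + (11520 + 6116)) - 92*((3*(-⅕) - 2/(0*(-¼) + 1*(⅓))) - 5)*2 = (2862 + 17636) - 92*((-⅗ - 2/(0 + ⅓)) - 5)*2 = 20498 - 92*((-⅗ - 2/⅓) - 5)*2 = 20498 - 92*((-⅗ - 2*3) - 5)*2 = 20498 - 92*((-⅗ - 6) - 5)*2 = 20498 - 92*(-33/5 - 5)*2 = 20498 - (-5336)*2/5 = 20498 - 92*(-116/5) = 20498 + 10672/5 = 113162/5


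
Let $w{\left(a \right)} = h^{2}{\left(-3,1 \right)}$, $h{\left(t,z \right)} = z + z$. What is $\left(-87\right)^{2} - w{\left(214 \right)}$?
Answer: $7565$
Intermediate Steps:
$h{\left(t,z \right)} = 2 z$
$w{\left(a \right)} = 4$ ($w{\left(a \right)} = \left(2 \cdot 1\right)^{2} = 2^{2} = 4$)
$\left(-87\right)^{2} - w{\left(214 \right)} = \left(-87\right)^{2} - 4 = 7569 - 4 = 7565$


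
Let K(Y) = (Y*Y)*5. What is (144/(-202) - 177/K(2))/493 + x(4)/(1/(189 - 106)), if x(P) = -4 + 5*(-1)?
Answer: -743926737/995860 ≈ -747.02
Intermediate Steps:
K(Y) = 5*Y² (K(Y) = Y²*5 = 5*Y²)
x(P) = -9 (x(P) = -4 - 5 = -9)
(144/(-202) - 177/K(2))/493 + x(4)/(1/(189 - 106)) = (144/(-202) - 177/(5*2²))/493 - 9/(1/(189 - 106)) = (144*(-1/202) - 177/(5*4))*(1/493) - 9/(1/83) = (-72/101 - 177/20)*(1/493) - 9/1/83 = (-72/101 - 177*1/20)*(1/493) - 9*83 = (-72/101 - 177/20)*(1/493) - 747 = -19317/2020*1/493 - 747 = -19317/995860 - 747 = -743926737/995860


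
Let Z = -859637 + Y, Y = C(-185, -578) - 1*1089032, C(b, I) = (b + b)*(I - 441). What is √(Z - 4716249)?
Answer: 4*I*√392993 ≈ 2507.6*I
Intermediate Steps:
C(b, I) = 2*b*(-441 + I) (C(b, I) = (2*b)*(-441 + I) = 2*b*(-441 + I))
Y = -712002 (Y = 2*(-185)*(-441 - 578) - 1*1089032 = 2*(-185)*(-1019) - 1089032 = 377030 - 1089032 = -712002)
Z = -1571639 (Z = -859637 - 712002 = -1571639)
√(Z - 4716249) = √(-1571639 - 4716249) = √(-6287888) = 4*I*√392993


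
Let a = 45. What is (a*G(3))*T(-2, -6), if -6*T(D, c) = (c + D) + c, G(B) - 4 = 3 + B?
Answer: 1050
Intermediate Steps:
G(B) = 7 + B (G(B) = 4 + (3 + B) = 7 + B)
T(D, c) = -c/3 - D/6 (T(D, c) = -((c + D) + c)/6 = -((D + c) + c)/6 = -(D + 2*c)/6 = -c/3 - D/6)
(a*G(3))*T(-2, -6) = (45*(7 + 3))*(-⅓*(-6) - ⅙*(-2)) = (45*10)*(2 + ⅓) = 450*(7/3) = 1050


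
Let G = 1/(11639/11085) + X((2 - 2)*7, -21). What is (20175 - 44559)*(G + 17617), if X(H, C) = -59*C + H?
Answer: -5351704466496/11639 ≈ -4.5981e+8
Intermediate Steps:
X(H, C) = H - 59*C
G = 14431806/11639 (G = 1/(11639/11085) + ((2 - 2)*7 - 59*(-21)) = 1/(11639*(1/11085)) + (0*7 + 1239) = 1/(11639/11085) + (0 + 1239) = 11085/11639 + 1239 = 14431806/11639 ≈ 1240.0)
(20175 - 44559)*(G + 17617) = (20175 - 44559)*(14431806/11639 + 17617) = -24384*219476069/11639 = -5351704466496/11639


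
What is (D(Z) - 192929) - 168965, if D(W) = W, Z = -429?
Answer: -362323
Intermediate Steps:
(D(Z) - 192929) - 168965 = (-429 - 192929) - 168965 = -193358 - 168965 = -362323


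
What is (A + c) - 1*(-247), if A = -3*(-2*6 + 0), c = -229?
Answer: 54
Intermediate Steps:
A = 36 (A = -3*(-12 + 0) = -3*(-12) = 36)
(A + c) - 1*(-247) = (36 - 229) - 1*(-247) = -193 + 247 = 54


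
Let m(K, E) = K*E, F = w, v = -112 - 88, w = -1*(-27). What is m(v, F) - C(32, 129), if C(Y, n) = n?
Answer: -5529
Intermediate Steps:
w = 27
v = -200
F = 27
m(K, E) = E*K
m(v, F) - C(32, 129) = 27*(-200) - 1*129 = -5400 - 129 = -5529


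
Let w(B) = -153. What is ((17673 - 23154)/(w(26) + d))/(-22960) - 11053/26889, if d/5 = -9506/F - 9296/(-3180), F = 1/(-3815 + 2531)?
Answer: -351789592682329847/855810227779677840 ≈ -0.41106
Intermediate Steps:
F = -1/1284 (F = 1/(-1284) = -1/1284 ≈ -0.00077882)
d = 9703537004/159 (d = 5*(-9506/(-1/1284) - 9296/(-3180)) = 5*(-9506*(-1284) - 9296*(-1/3180)) = 5*(12205704 + 2324/795) = 5*(9703537004/795) = 9703537004/159 ≈ 6.1029e+7)
((17673 - 23154)/(w(26) + d))/(-22960) - 11053/26889 = ((17673 - 23154)/(-153 + 9703537004/159))/(-22960) - 11053/26889 = -5481/9703512677/159*(-1/22960) - 11053*1/26889 = -5481*159/9703512677*(-1/22960) - 11053/26889 = -871479/9703512677*(-1/22960) - 11053/26889 = 124497/31827521580560 - 11053/26889 = -351789592682329847/855810227779677840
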